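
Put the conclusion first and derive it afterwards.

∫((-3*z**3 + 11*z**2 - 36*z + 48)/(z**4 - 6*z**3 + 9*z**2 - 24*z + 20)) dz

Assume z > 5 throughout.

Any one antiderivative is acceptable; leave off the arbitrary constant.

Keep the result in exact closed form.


The answer is -2*log(z - 5) - log(z - 1) + 2*atan(z/2).
Step 1. Decompose ∫((-3*z**3 + 11*z**2 - 36*z + 48)/(z**4 - 6*z**3 + 9*z**2 - 24*z + 20)) dz by partial fractions, (-3*z**3 + 11*z**2 - 36*z + 48)/(z**4 - 6*z**3 + 9*z**2 - 24*z + 20) = 4/(z**2 + 4) - 1/(z - 1) - 2/(z - 5): now ∫(-2/(z - 5)) dz + ∫(-1/(z - 1)) dz + ∫(4/(z**2 + 4)) dz.
Step 2. Evaluate the standard form [assuming z > 5]: now -2*log(z - 5) + ∫(-1/(z - 1)) dz + ∫(4/(z**2 + 4)) dz.
Step 3. Evaluate the standard form [assuming z > 1]: now -2*log(z - 5) - log(z - 1) + ∫(4/(z**2 + 4)) dz.
Step 4. Evaluate the standard form: now -2*log(z - 5) - log(z - 1) + 2*atan(z/2).
Answer: -2*log(z - 5) - log(z - 1) + 2*atan(z/2).


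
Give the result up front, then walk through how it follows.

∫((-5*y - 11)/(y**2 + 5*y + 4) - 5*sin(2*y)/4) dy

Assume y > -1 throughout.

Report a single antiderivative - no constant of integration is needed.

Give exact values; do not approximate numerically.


The answer is -2*log(y + 1) - 3*log(y + 4) + 5*cos(2*y)/8.
Step 1. Rewrite: now ∫((-5*y - 11)/(y**2 + 5*y + 4)) dy + ∫(-5*sin(2*y)/4) dy.
Step 2. Decompose ∫((-5*y - 11)/(y**2 + 5*y + 4)) dy by partial fractions, (-5*y - 11)/(y**2 + 5*y + 4) = -3/(y + 4) - 2/(y + 1): now ∫(-2/(y + 1)) dy + ∫(-3/(y + 4)) dy + ∫(-5*sin(2*y)/4) dy.
Step 3. Evaluate the standard form [assuming y > -1]: now -2*log(y + 1) + ∫(-3/(y + 4)) dy + ∫(-5*sin(2*y)/4) dy.
Step 4. Evaluate the standard form [assuming y > -4]: now -2*log(y + 1) - 3*log(y + 4) + ∫(-5*sin(2*y)/4) dy.
Step 5. Evaluate the standard form: now -2*log(y + 1) - 3*log(y + 4) + 5*cos(2*y)/8.
Answer: -2*log(y + 1) - 3*log(y + 4) + 5*cos(2*y)/8.


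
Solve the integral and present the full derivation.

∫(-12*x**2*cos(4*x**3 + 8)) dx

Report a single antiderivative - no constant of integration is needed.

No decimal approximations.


Step 1. Substitute u = x**3 + 2, turning ∫(-12*x**2*cos(4*x**3 + 8)) dx into ∫(-4*cos(4*u)) du: now ∫(-4*cos(4*u)) du.
Step 2. Evaluate the standard form: now -sin(4*u).
Step 3. Substitute back u = x**3 + 2: now -sin(4*x**3 + 8).
Answer: -sin(4*x**3 + 8).


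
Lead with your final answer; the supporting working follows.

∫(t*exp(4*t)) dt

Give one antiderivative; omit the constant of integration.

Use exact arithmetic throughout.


The answer is t*exp(4*t)/4 - exp(4*t)/16.
Step 1. Integrate ∫(t*exp(4*t)) dt by parts with u = t, dv = (exp(4*t)) dt, so v = exp(4*t)/4: now t*exp(4*t)/4 + ∫(-exp(4*t)/4) dt.
Step 2. Evaluate the standard form: now t*exp(4*t)/4 - exp(4*t)/16.
Answer: t*exp(4*t)/4 - exp(4*t)/16.


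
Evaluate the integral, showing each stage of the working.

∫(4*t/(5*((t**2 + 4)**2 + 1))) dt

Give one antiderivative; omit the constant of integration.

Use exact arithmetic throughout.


Step 1. Substitute u = t**2 + 4, turning ∫(4*t/(5*((t**2 + 4)**2 + 1))) dt into ∫(2/(5*(u**2 + 1))) du: now ∫(2/(5*(u**2 + 1))) du.
Step 2. Evaluate the standard form: now 2*atan(u)/5.
Step 3. Substitute back u = t**2 + 4: now 2*atan(t**2 + 4)/5.
Answer: 2*atan(t**2 + 4)/5.


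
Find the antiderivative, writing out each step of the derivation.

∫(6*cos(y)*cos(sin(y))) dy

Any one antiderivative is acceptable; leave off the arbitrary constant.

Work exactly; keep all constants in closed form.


Step 1. Substitute u = sin(y), turning ∫(6*cos(y)*cos(sin(y))) dy into ∫(6*cos(u)) du: now ∫(6*cos(u)) du.
Step 2. Evaluate the standard form: now 6*sin(u).
Step 3. Substitute back u = sin(y): now 6*sin(sin(y)).
Answer: 6*sin(sin(y)).


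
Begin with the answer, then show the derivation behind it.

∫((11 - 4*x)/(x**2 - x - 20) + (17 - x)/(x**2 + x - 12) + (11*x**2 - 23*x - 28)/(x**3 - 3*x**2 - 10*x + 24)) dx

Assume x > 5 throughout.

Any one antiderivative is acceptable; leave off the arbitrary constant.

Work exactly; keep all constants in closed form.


The answer is -log(x - 5) + 4*log(x - 4) + 2*log(x - 3) + 3*log(x - 2) + 4*log(x + 3) - 6*log(x + 4).
Step 1. Rewrite: now ∫((11 - 4*x)/(x**2 - x - 20)) dx + ∫((17 - x)/(x**2 + x - 12)) dx + ∫((11*x**2 - 23*x - 28)/(x**3 - 3*x**2 - 10*x + 24)) dx.
Step 2. Decompose ∫((11*x**2 - 23*x - 28)/(x**3 - 3*x**2 - 10*x + 24)) dx by partial fractions, (11*x**2 - 23*x - 28)/(x**3 - 3*x**2 - 10*x + 24) = 4/(x + 3) + 3/(x - 2) + 4/(x - 4): now ∫((11 - 4*x)/(x**2 - x - 20)) dx + ∫((17 - x)/(x**2 + x - 12)) dx + ∫(4/(x - 4)) dx + ∫(3/(x - 2)) dx + ∫(4/(x + 3)) dx.
Step 3. Evaluate the standard form [assuming x > 2]: now 3*log(x - 2) + ∫((11 - 4*x)/(x**2 - x - 20)) dx + ∫((17 - x)/(x**2 + x - 12)) dx + ∫(4/(x - 4)) dx + ∫(4/(x + 3)) dx.
Step 4. Evaluate the standard form [assuming x > 4]: now 4*log(x - 4) + 3*log(x - 2) + ∫((11 - 4*x)/(x**2 - x - 20)) dx + ∫((17 - x)/(x**2 + x - 12)) dx + ∫(4/(x + 3)) dx.
Step 5. Evaluate the standard form [assuming x > -3]: now 4*log(x - 4) + 3*log(x - 2) + 4*log(x + 3) + ∫((11 - 4*x)/(x**2 - x - 20)) dx + ∫((17 - x)/(x**2 + x - 12)) dx.
Step 6. Decompose ∫((11 - 4*x)/(x**2 - x - 20)) dx by partial fractions, (11 - 4*x)/(x**2 - x - 20) = -3/(x + 4) - 1/(x - 5): now 4*log(x - 4) + 3*log(x - 2) + 4*log(x + 3) + ∫((17 - x)/(x**2 + x - 12)) dx + ∫(-1/(x - 5)) dx + ∫(-3/(x + 4)) dx.
Step 7. Evaluate the standard form [assuming x > -4]: now 4*log(x - 4) + 3*log(x - 2) + 4*log(x + 3) - 3*log(x + 4) + ∫((17 - x)/(x**2 + x - 12)) dx + ∫(-1/(x - 5)) dx.
Step 8. Evaluate the standard form [assuming x > 5]: now -log(x - 5) + 4*log(x - 4) + 3*log(x - 2) + 4*log(x + 3) - 3*log(x + 4) + ∫((17 - x)/(x**2 + x - 12)) dx.
Step 9. Decompose ∫((17 - x)/(x**2 + x - 12)) dx by partial fractions, (17 - x)/(x**2 + x - 12) = -3/(x + 4) + 2/(x - 3): now -log(x - 5) + 4*log(x - 4) + 3*log(x - 2) + 4*log(x + 3) - 3*log(x + 4) + ∫(2/(x - 3)) dx + ∫(-3/(x + 4)) dx.
Step 10. Evaluate the standard form [assuming x > 3]: now -log(x - 5) + 4*log(x - 4) + 2*log(x - 3) + 3*log(x - 2) + 4*log(x + 3) - 3*log(x + 4) + ∫(-3/(x + 4)) dx.
Step 11. Evaluate the standard form [assuming x > -4]: now -log(x - 5) + 4*log(x - 4) + 2*log(x - 3) + 3*log(x - 2) + 4*log(x + 3) - 6*log(x + 4).
Answer: -log(x - 5) + 4*log(x - 4) + 2*log(x - 3) + 3*log(x - 2) + 4*log(x + 3) - 6*log(x + 4).


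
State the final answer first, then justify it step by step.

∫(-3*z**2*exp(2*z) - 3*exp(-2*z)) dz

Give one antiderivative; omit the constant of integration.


The answer is -3*z**2*exp(2*z)/2 + 3*z*exp(2*z)/2 - 3*exp(2*z)/4 + 3*exp(-2*z)/2.
Step 1. Rewrite: now ∫(-3*z**2*exp(2*z)) dz + ∫(-3*exp(-2*z)) dz.
Step 2. Integrate ∫(-3*z**2*exp(2*z)) dz by parts with u = z**2, dv = (-3*exp(2*z)) dz, so v = -3*exp(2*z)/2: now -3*z**2*exp(2*z)/2 + ∫(3*z*exp(2*z)) dz + ∫(-3*exp(-2*z)) dz.
Step 3. Integrate ∫(3*z*exp(2*z)) dz by parts with u = z, dv = (3*exp(2*z)) dz, so v = 3*exp(2*z)/2: now -3*z**2*exp(2*z)/2 + 3*z*exp(2*z)/2 + ∫(-3*exp(-2*z)) dz + ∫(-3*exp(2*z)/2) dz.
Step 4. Evaluate the standard form: now -3*z**2*exp(2*z)/2 + 3*z*exp(2*z)/2 - 3*exp(2*z)/4 + ∫(-3*exp(-2*z)) dz.
Step 5. Evaluate the standard form: now -3*z**2*exp(2*z)/2 + 3*z*exp(2*z)/2 - 3*exp(2*z)/4 + 3*exp(-2*z)/2.
Answer: -3*z**2*exp(2*z)/2 + 3*z*exp(2*z)/2 - 3*exp(2*z)/4 + 3*exp(-2*z)/2.


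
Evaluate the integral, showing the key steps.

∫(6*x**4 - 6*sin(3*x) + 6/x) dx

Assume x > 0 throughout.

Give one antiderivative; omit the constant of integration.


Step 1. Rewrite: now ∫(6/x) dx + ∫(6*x**4) dx + ∫(-6*sin(3*x)) dx.
Step 2. Evaluate the standard form: now 2*cos(3*x) + ∫(6/x) dx + ∫(6*x**4) dx.
Step 3. Evaluate the standard form [assuming x > 0]: now 6*log(x) + 2*cos(3*x) + ∫(6*x**4) dx.
Step 4. Evaluate the standard form: now 6*x**5/5 + 6*log(x) + 2*cos(3*x).
Answer: 6*x**5/5 + 6*log(x) + 2*cos(3*x).


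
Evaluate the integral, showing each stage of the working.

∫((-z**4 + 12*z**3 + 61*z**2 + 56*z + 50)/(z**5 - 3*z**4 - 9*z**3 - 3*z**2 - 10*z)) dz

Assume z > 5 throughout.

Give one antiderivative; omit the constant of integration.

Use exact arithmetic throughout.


Step 1. Decompose ∫((-z**4 + 12*z**3 + 61*z**2 + 56*z + 50)/(z**5 - 3*z**4 - 9*z**3 - 3*z**2 - 10*z)) dz by partial fractions, (-z**4 + 12*z**3 + 61*z**2 + 56*z + 50)/(z**5 - 3*z**4 - 9*z**3 - 3*z**2 - 10*z) = -4/(z**2 + 1) + 1/(z + 2) + 3/(z - 5) - 5/z: now ∫(-5/z) dz + ∫(3/(z - 5)) dz + ∫(1/(z + 2)) dz + ∫(-4/(z**2 + 1)) dz.
Step 2. Evaluate the standard form [assuming z > -2]: now log(z + 2) + ∫(-5/z) dz + ∫(3/(z - 5)) dz + ∫(-4/(z**2 + 1)) dz.
Step 3. Evaluate the standard form [assuming z > 5]: now 3*log(z - 5) + log(z + 2) + ∫(-5/z) dz + ∫(-4/(z**2 + 1)) dz.
Step 4. Evaluate the standard form [assuming z > 0]: now -5*log(z) + 3*log(z - 5) + log(z + 2) + ∫(-4/(z**2 + 1)) dz.
Step 5. Evaluate the standard form: now -5*log(z) + 3*log(z - 5) + log(z + 2) - 4*atan(z).
Answer: -5*log(z) + 3*log(z - 5) + log(z + 2) - 4*atan(z).


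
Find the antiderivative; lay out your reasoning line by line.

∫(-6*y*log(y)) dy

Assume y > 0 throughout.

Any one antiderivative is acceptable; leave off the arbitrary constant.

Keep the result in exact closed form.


Step 1. Integrate ∫(-6*y*log(y)) dy by parts with u = log(y), dv = (-6*y) dy, so v = -3*y**2 [assuming y > 0]: now -3*y**2*log(y) + ∫(3*y) dy.
Step 2. Evaluate the standard form: now -3*y**2*log(y) + 3*y**2/2.
Answer: -3*y**2*log(y) + 3*y**2/2.


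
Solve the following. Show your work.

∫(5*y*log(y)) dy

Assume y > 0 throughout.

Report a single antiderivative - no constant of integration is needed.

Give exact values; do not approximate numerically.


Step 1. Integrate ∫(5*y*log(y)) dy by parts with u = log(y), dv = (5*y) dy, so v = 5*y**2/2 [assuming y > 0]: now 5*y**2*log(y)/2 + ∫(-5*y/2) dy.
Step 2. Evaluate the standard form: now 5*y**2*log(y)/2 - 5*y**2/4.
Answer: 5*y**2*log(y)/2 - 5*y**2/4.


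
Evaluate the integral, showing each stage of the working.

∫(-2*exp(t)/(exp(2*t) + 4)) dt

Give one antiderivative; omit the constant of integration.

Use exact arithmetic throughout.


Step 1. Substitute u = exp(t), turning ∫(-2*exp(t)/(exp(2*t) + 4)) dt into ∫(-2/(u**2 + 4)) du: now ∫(-2/(u**2 + 4)) du.
Step 2. Evaluate the standard form: now -atan(u/2).
Step 3. Substitute back u = exp(t): now -atan(exp(t)/2).
Answer: -atan(exp(t)/2).


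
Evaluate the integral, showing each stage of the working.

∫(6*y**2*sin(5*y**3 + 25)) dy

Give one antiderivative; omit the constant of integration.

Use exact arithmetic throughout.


Step 1. Substitute u = y**3 + 5, turning ∫(6*y**2*sin(5*y**3 + 25)) dy into ∫(2*sin(5*u)) du: now ∫(2*sin(5*u)) du.
Step 2. Evaluate the standard form: now -2*cos(5*u)/5.
Step 3. Substitute back u = y**3 + 5: now -2*cos(5*y**3 + 25)/5.
Answer: -2*cos(5*y**3 + 25)/5.


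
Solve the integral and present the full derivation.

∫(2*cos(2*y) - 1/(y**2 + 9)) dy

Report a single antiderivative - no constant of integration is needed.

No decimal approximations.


Step 1. Rewrite: now ∫(-1/(y**2 + 9)) dy + ∫(2*cos(2*y)) dy.
Step 2. Evaluate the standard form: now -atan(y/3)/3 + ∫(2*cos(2*y)) dy.
Step 3. Evaluate the standard form: now sin(2*y) - atan(y/3)/3.
Answer: sin(2*y) - atan(y/3)/3.


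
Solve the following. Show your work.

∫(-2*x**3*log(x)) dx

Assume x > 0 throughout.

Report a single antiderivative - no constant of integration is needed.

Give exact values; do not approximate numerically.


Step 1. Integrate ∫(-2*x**3*log(x)) dx by parts with u = log(x), dv = (-2*x**3) dx, so v = -x**4/2 [assuming x > 0]: now -x**4*log(x)/2 + ∫(x**3/2) dx.
Step 2. Evaluate the standard form: now -x**4*log(x)/2 + x**4/8.
Answer: -x**4*log(x)/2 + x**4/8.


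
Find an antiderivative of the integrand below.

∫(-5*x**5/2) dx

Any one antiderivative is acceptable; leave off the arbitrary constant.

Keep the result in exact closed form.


Answer: -5*x**6/12.


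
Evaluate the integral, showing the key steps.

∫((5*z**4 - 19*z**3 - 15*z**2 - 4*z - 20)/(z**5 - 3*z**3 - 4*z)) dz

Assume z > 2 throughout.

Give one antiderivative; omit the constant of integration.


Step 1. Decompose ∫((5*z**4 - 19*z**3 - 15*z**2 - 4*z - 20)/(z**5 - 3*z**3 - 4*z)) dz by partial fractions, (5*z**4 - 19*z**3 - 15*z**2 - 4*z - 20)/(z**5 - 3*z**3 - 4*z) = -3/(z**2 + 1) + 4/(z + 2) - 4/(z - 2) + 5/z: now ∫(5/z) dz + ∫(-4/(z - 2)) dz + ∫(4/(z + 2)) dz + ∫(-3/(z**2 + 1)) dz.
Step 2. Evaluate the standard form [assuming z > -2]: now 4*log(z + 2) + ∫(5/z) dz + ∫(-4/(z - 2)) dz + ∫(-3/(z**2 + 1)) dz.
Step 3. Evaluate the standard form [assuming z > 0]: now 5*log(z) + 4*log(z + 2) + ∫(-4/(z - 2)) dz + ∫(-3/(z**2 + 1)) dz.
Step 4. Evaluate the standard form [assuming z > 2]: now 5*log(z) - 4*log(z - 2) + 4*log(z + 2) + ∫(-3/(z**2 + 1)) dz.
Step 5. Evaluate the standard form: now 5*log(z) - 4*log(z - 2) + 4*log(z + 2) - 3*atan(z).
Answer: 5*log(z) - 4*log(z - 2) + 4*log(z + 2) - 3*atan(z).


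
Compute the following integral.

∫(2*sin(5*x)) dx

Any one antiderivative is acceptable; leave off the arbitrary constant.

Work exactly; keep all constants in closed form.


Answer: -2*cos(5*x)/5.


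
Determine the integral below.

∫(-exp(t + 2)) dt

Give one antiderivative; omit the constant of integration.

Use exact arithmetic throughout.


Answer: -exp(t + 2).


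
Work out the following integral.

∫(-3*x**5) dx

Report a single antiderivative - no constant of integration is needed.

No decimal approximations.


Answer: -x**6/2.


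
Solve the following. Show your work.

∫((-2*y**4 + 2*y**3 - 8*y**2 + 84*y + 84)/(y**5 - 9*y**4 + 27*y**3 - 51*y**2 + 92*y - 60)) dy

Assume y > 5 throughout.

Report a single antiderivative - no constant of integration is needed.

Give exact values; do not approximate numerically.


Step 1. Decompose ∫((-2*y**4 + 2*y**3 - 8*y**2 + 84*y + 84)/(y**5 - 9*y**4 + 27*y**3 - 51*y**2 + 92*y - 60)) dy by partial fractions, (-2*y**4 + 2*y**3 - 8*y**2 + 84*y + 84)/(y**5 - 9*y**4 + 27*y**3 - 51*y**2 + 92*y - 60) = 4/(y**2 + 4) + 4/(y - 1) - 3/(y - 3) - 3/(y - 5): now ∫(-3/(y - 5)) dy + ∫(-3/(y - 3)) dy + ∫(4/(y - 1)) dy + ∫(4/(y**2 + 4)) dy.
Step 2. Evaluate the standard form [assuming y > 1]: now 4*log(y - 1) + ∫(-3/(y - 5)) dy + ∫(-3/(y - 3)) dy + ∫(4/(y**2 + 4)) dy.
Step 3. Evaluate the standard form [assuming y > 3]: now -3*log(y - 3) + 4*log(y - 1) + ∫(-3/(y - 5)) dy + ∫(4/(y**2 + 4)) dy.
Step 4. Evaluate the standard form [assuming y > 5]: now -3*log(y - 5) - 3*log(y - 3) + 4*log(y - 1) + ∫(4/(y**2 + 4)) dy.
Step 5. Evaluate the standard form: now -3*log(y - 5) - 3*log(y - 3) + 4*log(y - 1) + 2*atan(y/2).
Answer: -3*log(y - 5) - 3*log(y - 3) + 4*log(y - 1) + 2*atan(y/2).


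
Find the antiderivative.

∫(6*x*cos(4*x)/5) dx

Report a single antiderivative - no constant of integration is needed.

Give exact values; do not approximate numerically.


Answer: 3*x*sin(4*x)/10 + 3*cos(4*x)/40.


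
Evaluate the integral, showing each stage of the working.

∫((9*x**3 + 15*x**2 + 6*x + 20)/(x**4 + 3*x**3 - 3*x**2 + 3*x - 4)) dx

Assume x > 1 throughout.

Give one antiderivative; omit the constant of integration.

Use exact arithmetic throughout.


Step 1. Decompose ∫((9*x**3 + 15*x**2 + 6*x + 20)/(x**4 + 3*x**3 - 3*x**2 + 3*x - 4)) dx by partial fractions, (9*x**3 + 15*x**2 + 6*x + 20)/(x**4 + 3*x**3 - 3*x**2 + 3*x - 4) = -1/(x**2 + 1) + 4/(x + 4) + 5/(x - 1): now ∫(5/(x - 1)) dx + ∫(4/(x + 4)) dx + ∫(-1/(x**2 + 1)) dx.
Step 2. Evaluate the standard form [assuming x > 1]: now 5*log(x - 1) + ∫(4/(x + 4)) dx + ∫(-1/(x**2 + 1)) dx.
Step 3. Evaluate the standard form [assuming x > -4]: now 5*log(x - 1) + 4*log(x + 4) + ∫(-1/(x**2 + 1)) dx.
Step 4. Evaluate the standard form: now 5*log(x - 1) + 4*log(x + 4) - atan(x).
Answer: 5*log(x - 1) + 4*log(x + 4) - atan(x).


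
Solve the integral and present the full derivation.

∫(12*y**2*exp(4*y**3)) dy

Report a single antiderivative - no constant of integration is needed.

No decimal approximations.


Step 1. Substitute u = y**3, turning ∫(12*y**2*exp(4*y**3)) dy into ∫(4*exp(4*u)) du: now ∫(4*exp(4*u)) du.
Step 2. Evaluate the standard form: now exp(4*u).
Step 3. Substitute back u = y**3: now exp(4*y**3).
Answer: exp(4*y**3).


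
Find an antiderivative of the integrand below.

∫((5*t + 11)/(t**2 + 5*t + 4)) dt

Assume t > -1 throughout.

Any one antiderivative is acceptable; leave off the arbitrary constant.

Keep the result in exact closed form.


Answer: 2*log(t + 1) + 3*log(t + 4).


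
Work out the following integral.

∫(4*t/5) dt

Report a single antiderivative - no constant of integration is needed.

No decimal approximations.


Answer: 2*t**2/5.


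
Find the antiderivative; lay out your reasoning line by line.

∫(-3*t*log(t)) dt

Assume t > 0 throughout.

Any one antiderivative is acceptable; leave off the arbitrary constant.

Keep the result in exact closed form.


Step 1. Integrate ∫(-3*t*log(t)) dt by parts with u = log(t), dv = (-3*t) dt, so v = -3*t**2/2 [assuming t > 0]: now -3*t**2*log(t)/2 + ∫(3*t/2) dt.
Step 2. Evaluate the standard form: now -3*t**2*log(t)/2 + 3*t**2/4.
Answer: -3*t**2*log(t)/2 + 3*t**2/4.


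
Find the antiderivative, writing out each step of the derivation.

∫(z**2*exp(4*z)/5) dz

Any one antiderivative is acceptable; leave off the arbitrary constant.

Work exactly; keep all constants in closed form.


Step 1. Integrate ∫(z**2*exp(4*z)/5) dz by parts with u = z**2, dv = (exp(4*z)/5) dz, so v = exp(4*z)/20: now z**2*exp(4*z)/20 + ∫(-z*exp(4*z)/10) dz.
Step 2. Integrate ∫(-z*exp(4*z)/10) dz by parts with u = z, dv = (-exp(4*z)/10) dz, so v = -exp(4*z)/40: now z**2*exp(4*z)/20 - z*exp(4*z)/40 + ∫(exp(4*z)/40) dz.
Step 3. Evaluate the standard form: now z**2*exp(4*z)/20 - z*exp(4*z)/40 + exp(4*z)/160.
Answer: z**2*exp(4*z)/20 - z*exp(4*z)/40 + exp(4*z)/160.


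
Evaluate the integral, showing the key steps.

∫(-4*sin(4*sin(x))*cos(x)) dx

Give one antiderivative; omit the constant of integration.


Step 1. Substitute u = sin(x), turning ∫(-4*sin(4*sin(x))*cos(x)) dx into ∫(-4*sin(4*u)) du: now ∫(-4*sin(4*u)) du.
Step 2. Evaluate the standard form: now cos(4*u).
Step 3. Substitute back u = sin(x): now cos(4*sin(x)).
Answer: cos(4*sin(x)).


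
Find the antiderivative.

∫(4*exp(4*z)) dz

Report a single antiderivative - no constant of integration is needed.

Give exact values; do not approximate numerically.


Answer: exp(4*z).


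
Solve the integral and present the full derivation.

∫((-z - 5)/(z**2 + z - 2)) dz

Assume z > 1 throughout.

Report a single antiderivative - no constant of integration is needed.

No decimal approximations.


Step 1. Decompose ∫((-z - 5)/(z**2 + z - 2)) dz by partial fractions, (-z - 5)/(z**2 + z - 2) = 1/(z + 2) - 2/(z - 1): now ∫(-2/(z - 1)) dz + ∫(1/(z + 2)) dz.
Step 2. Evaluate the standard form [assuming z > -2]: now log(z + 2) + ∫(-2/(z - 1)) dz.
Step 3. Evaluate the standard form [assuming z > 1]: now -2*log(z - 1) + log(z + 2).
Answer: -2*log(z - 1) + log(z + 2).


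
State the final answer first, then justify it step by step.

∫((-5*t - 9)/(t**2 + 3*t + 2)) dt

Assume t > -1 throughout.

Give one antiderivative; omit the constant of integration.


The answer is -4*log(t + 1) - log(t + 2).
Step 1. Decompose ∫((-5*t - 9)/(t**2 + 3*t + 2)) dt by partial fractions, (-5*t - 9)/(t**2 + 3*t + 2) = -1/(t + 2) - 4/(t + 1): now ∫(-4/(t + 1)) dt + ∫(-1/(t + 2)) dt.
Step 2. Evaluate the standard form [assuming t > -1]: now -4*log(t + 1) + ∫(-1/(t + 2)) dt.
Step 3. Evaluate the standard form [assuming t > -2]: now -4*log(t + 1) - log(t + 2).
Answer: -4*log(t + 1) - log(t + 2).


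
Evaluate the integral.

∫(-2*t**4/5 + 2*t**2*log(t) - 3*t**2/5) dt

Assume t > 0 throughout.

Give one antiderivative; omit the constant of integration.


Answer: -2*t**5/25 + 2*t**3*log(t)/3 - 19*t**3/45.


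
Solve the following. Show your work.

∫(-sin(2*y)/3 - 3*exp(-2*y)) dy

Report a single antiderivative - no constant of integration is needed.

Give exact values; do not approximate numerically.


Step 1. Rewrite: now ∫(-3*exp(-2*y)) dy + ∫(-sin(2*y)/3) dy.
Step 2. Evaluate the standard form: now ∫(-sin(2*y)/3) dy + 3*exp(-2*y)/2.
Step 3. Evaluate the standard form: now cos(2*y)/6 + 3*exp(-2*y)/2.
Answer: cos(2*y)/6 + 3*exp(-2*y)/2.


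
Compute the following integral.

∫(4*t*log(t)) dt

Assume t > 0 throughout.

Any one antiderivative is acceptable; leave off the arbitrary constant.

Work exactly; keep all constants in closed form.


Answer: 2*t**2*log(t) - t**2.


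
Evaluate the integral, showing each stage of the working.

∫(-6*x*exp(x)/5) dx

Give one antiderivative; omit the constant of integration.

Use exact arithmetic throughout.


Step 1. Integrate ∫(-6*x*exp(x)/5) dx by parts with u = x, dv = (-6*exp(x)/5) dx, so v = -6*exp(x)/5: now -6*x*exp(x)/5 + ∫(6*exp(x)/5) dx.
Step 2. Evaluate the standard form: now -6*x*exp(x)/5 + 6*exp(x)/5.
Answer: -6*x*exp(x)/5 + 6*exp(x)/5.


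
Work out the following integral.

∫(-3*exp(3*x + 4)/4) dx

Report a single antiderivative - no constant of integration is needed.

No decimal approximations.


Answer: -exp(3*x + 4)/4.


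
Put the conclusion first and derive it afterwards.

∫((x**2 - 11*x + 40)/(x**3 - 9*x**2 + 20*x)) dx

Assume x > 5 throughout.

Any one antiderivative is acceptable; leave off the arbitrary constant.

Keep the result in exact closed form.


The answer is 2*log(x) + 2*log(x - 5) - 3*log(x - 4).
Step 1. Decompose ∫((x**2 - 11*x + 40)/(x**3 - 9*x**2 + 20*x)) dx by partial fractions, (x**2 - 11*x + 40)/(x**3 - 9*x**2 + 20*x) = -3/(x - 4) + 2/(x - 5) + 2/x: now ∫(2/x) dx + ∫(2/(x - 5)) dx + ∫(-3/(x - 4)) dx.
Step 2. Evaluate the standard form [assuming x > 0]: now 2*log(x) + ∫(2/(x - 5)) dx + ∫(-3/(x - 4)) dx.
Step 3. Evaluate the standard form [assuming x > 4]: now 2*log(x) - 3*log(x - 4) + ∫(2/(x - 5)) dx.
Step 4. Evaluate the standard form [assuming x > 5]: now 2*log(x) + 2*log(x - 5) - 3*log(x - 4).
Answer: 2*log(x) + 2*log(x - 5) - 3*log(x - 4).


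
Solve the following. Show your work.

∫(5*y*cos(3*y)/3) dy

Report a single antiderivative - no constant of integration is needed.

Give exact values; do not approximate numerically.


Step 1. Integrate ∫(5*y*cos(3*y)/3) dy by parts with u = y, dv = (5*cos(3*y)/3) dy, so v = 5*sin(3*y)/9: now 5*y*sin(3*y)/9 + ∫(-5*sin(3*y)/9) dy.
Step 2. Evaluate the standard form: now 5*y*sin(3*y)/9 + 5*cos(3*y)/27.
Answer: 5*y*sin(3*y)/9 + 5*cos(3*y)/27.


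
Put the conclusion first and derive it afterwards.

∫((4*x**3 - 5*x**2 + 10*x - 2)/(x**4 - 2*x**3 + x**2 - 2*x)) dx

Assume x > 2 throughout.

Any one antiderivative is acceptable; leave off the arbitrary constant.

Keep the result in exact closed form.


The answer is log(x) + 3*log(x - 2) - 3*atan(x).
Step 1. Decompose ∫((4*x**3 - 5*x**2 + 10*x - 2)/(x**4 - 2*x**3 + x**2 - 2*x)) dx by partial fractions, (4*x**3 - 5*x**2 + 10*x - 2)/(x**4 - 2*x**3 + x**2 - 2*x) = -3/(x**2 + 1) + 3/(x - 2) + 1/x: now ∫(1/x) dx + ∫(3/(x - 2)) dx + ∫(-3/(x**2 + 1)) dx.
Step 2. Evaluate the standard form [assuming x > 2]: now 3*log(x - 2) + ∫(1/x) dx + ∫(-3/(x**2 + 1)) dx.
Step 3. Evaluate the standard form [assuming x > 0]: now log(x) + 3*log(x - 2) + ∫(-3/(x**2 + 1)) dx.
Step 4. Evaluate the standard form: now log(x) + 3*log(x - 2) - 3*atan(x).
Answer: log(x) + 3*log(x - 2) - 3*atan(x).


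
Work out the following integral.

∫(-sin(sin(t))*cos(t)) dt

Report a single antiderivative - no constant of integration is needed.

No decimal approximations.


Answer: cos(sin(t)).


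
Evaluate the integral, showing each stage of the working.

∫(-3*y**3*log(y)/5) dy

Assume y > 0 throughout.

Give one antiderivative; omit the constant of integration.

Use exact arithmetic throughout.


Step 1. Integrate ∫(-3*y**3*log(y)/5) dy by parts with u = log(y), dv = (-3*y**3/5) dy, so v = -3*y**4/20 [assuming y > 0]: now -3*y**4*log(y)/20 + ∫(3*y**3/20) dy.
Step 2. Evaluate the standard form: now -3*y**4*log(y)/20 + 3*y**4/80.
Answer: -3*y**4*log(y)/20 + 3*y**4/80.


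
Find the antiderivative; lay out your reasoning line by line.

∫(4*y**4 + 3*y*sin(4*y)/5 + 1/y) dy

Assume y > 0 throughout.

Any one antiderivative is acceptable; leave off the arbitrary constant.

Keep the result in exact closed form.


Step 1. Rewrite: now ∫(1/y) dy + ∫(4*y**4) dy + ∫(3*y*sin(4*y)/5) dy.
Step 2. Integrate ∫(3*y*sin(4*y)/5) dy by parts with u = y, dv = (3*sin(4*y)/5) dy, so v = -3*cos(4*y)/20: now -3*y*cos(4*y)/20 + ∫(1/y) dy + ∫(4*y**4) dy + ∫(3*cos(4*y)/20) dy.
Step 3. Evaluate the standard form: now -3*y*cos(4*y)/20 + 3*sin(4*y)/80 + ∫(1/y) dy + ∫(4*y**4) dy.
Step 4. Evaluate the standard form: now 4*y**5/5 - 3*y*cos(4*y)/20 + 3*sin(4*y)/80 + ∫(1/y) dy.
Step 5. Evaluate the standard form [assuming y > 0]: now 4*y**5/5 - 3*y*cos(4*y)/20 + log(y) + 3*sin(4*y)/80.
Answer: 4*y**5/5 - 3*y*cos(4*y)/20 + log(y) + 3*sin(4*y)/80.


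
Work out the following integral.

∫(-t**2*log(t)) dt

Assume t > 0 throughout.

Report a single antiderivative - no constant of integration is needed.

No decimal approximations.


Answer: -t**3*log(t)/3 + t**3/9.


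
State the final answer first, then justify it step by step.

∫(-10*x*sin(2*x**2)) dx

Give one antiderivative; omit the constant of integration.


The answer is 5*cos(2*x**2)/2.
Step 1. Substitute u = x**2, turning ∫(-10*x*sin(2*x**2)) dx into ∫(-5*sin(2*u)) du: now ∫(-5*sin(2*u)) du.
Step 2. Evaluate the standard form: now 5*cos(2*u)/2.
Step 3. Substitute back u = x**2: now 5*cos(2*x**2)/2.
Answer: 5*cos(2*x**2)/2.


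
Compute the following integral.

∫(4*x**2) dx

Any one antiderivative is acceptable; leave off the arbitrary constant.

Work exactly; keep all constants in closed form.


Answer: 4*x**3/3.


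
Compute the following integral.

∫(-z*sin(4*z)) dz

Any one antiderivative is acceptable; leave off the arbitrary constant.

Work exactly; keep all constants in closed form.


Answer: z*cos(4*z)/4 - sin(4*z)/16.


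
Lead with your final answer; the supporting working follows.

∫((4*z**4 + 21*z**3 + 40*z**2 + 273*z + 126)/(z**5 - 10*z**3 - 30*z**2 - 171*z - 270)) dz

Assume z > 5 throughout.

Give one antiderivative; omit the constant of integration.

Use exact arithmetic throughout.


The answer is 4*log(z - 5) + 4*log(z + 2) - 4*log(z + 3) - atan(z/3).
Step 1. Decompose ∫((4*z**4 + 21*z**3 + 40*z**2 + 273*z + 126)/(z**5 - 10*z**3 - 30*z**2 - 171*z - 270)) dz by partial fractions, (4*z**4 + 21*z**3 + 40*z**2 + 273*z + 126)/(z**5 - 10*z**3 - 30*z**2 - 171*z - 270) = -3/(z**2 + 9) - 4/(z + 3) + 4/(z + 2) + 4/(z - 5): now ∫(4/(z - 5)) dz + ∫(4/(z + 2)) dz + ∫(-4/(z + 3)) dz + ∫(-3/(z**2 + 9)) dz.
Step 2. Evaluate the standard form [assuming z > 5]: now 4*log(z - 5) + ∫(4/(z + 2)) dz + ∫(-4/(z + 3)) dz + ∫(-3/(z**2 + 9)) dz.
Step 3. Evaluate the standard form [assuming z > -2]: now 4*log(z - 5) + 4*log(z + 2) + ∫(-4/(z + 3)) dz + ∫(-3/(z**2 + 9)) dz.
Step 4. Evaluate the standard form [assuming z > -3]: now 4*log(z - 5) + 4*log(z + 2) - 4*log(z + 3) + ∫(-3/(z**2 + 9)) dz.
Step 5. Evaluate the standard form: now 4*log(z - 5) + 4*log(z + 2) - 4*log(z + 3) - atan(z/3).
Answer: 4*log(z - 5) + 4*log(z + 2) - 4*log(z + 3) - atan(z/3).


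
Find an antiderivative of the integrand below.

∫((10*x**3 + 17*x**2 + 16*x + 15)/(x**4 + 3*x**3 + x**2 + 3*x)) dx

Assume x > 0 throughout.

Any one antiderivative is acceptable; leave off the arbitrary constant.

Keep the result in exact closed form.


Answer: 5*log(x) + 5*log(x + 3) + 2*atan(x).


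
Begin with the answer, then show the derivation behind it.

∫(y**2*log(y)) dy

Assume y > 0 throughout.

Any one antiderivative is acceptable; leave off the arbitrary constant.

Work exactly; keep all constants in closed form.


The answer is y**3*log(y)/3 - y**3/9.
Step 1. Integrate ∫(y**2*log(y)) dy by parts with u = log(y), dv = (y**2) dy, so v = y**3/3 [assuming y > 0]: now y**3*log(y)/3 + ∫(-y**2/3) dy.
Step 2. Evaluate the standard form: now y**3*log(y)/3 - y**3/9.
Answer: y**3*log(y)/3 - y**3/9.


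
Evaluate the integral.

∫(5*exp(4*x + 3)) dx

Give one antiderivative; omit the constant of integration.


Answer: 5*exp(4*x + 3)/4.


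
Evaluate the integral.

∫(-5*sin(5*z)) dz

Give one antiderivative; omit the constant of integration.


Answer: cos(5*z).


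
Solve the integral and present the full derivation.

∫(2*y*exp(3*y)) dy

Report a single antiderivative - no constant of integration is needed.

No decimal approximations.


Step 1. Integrate ∫(2*y*exp(3*y)) dy by parts with u = y, dv = (2*exp(3*y)) dy, so v = 2*exp(3*y)/3: now 2*y*exp(3*y)/3 + ∫(-2*exp(3*y)/3) dy.
Step 2. Evaluate the standard form: now 2*y*exp(3*y)/3 - 2*exp(3*y)/9.
Answer: 2*y*exp(3*y)/3 - 2*exp(3*y)/9.


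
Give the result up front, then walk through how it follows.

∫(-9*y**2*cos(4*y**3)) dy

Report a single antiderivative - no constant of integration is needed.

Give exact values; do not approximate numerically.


The answer is -3*sin(4*y**3)/4.
Step 1. Substitute u = y**3, turning ∫(-9*y**2*cos(4*y**3)) dy into ∫(-3*cos(4*u)) du: now ∫(-3*cos(4*u)) du.
Step 2. Evaluate the standard form: now -3*sin(4*u)/4.
Step 3. Substitute back u = y**3: now -3*sin(4*y**3)/4.
Answer: -3*sin(4*y**3)/4.


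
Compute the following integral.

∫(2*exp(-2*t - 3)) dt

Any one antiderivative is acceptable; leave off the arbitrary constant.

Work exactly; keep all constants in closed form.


Answer: -exp(-2*t - 3).


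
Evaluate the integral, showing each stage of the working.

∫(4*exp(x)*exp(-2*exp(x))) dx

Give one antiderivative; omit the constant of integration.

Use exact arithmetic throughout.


Step 1. Substitute u = exp(x), turning ∫(4*exp(x)*exp(-2*exp(x))) dx into ∫(4*exp(-2*u)) du: now ∫(4*exp(-2*u)) du.
Step 2. Evaluate the standard form: now -2*exp(-2*u).
Step 3. Substitute back u = exp(x): now -2*exp(-2*exp(x)).
Answer: -2*exp(-2*exp(x)).


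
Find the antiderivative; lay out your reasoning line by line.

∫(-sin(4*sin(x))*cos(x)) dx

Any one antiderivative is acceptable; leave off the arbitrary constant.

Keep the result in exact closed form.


Step 1. Substitute u = sin(x), turning ∫(-sin(4*sin(x))*cos(x)) dx into ∫(-sin(4*u)) du: now ∫(-sin(4*u)) du.
Step 2. Evaluate the standard form: now cos(4*u)/4.
Step 3. Substitute back u = sin(x): now cos(4*sin(x))/4.
Answer: cos(4*sin(x))/4.


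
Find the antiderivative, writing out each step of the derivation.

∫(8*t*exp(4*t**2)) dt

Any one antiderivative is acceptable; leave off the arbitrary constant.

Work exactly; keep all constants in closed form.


Step 1. Substitute u = t**2, turning ∫(8*t*exp(4*t**2)) dt into ∫(4*exp(4*u)) du: now ∫(4*exp(4*u)) du.
Step 2. Evaluate the standard form: now exp(4*u).
Step 3. Substitute back u = t**2: now exp(4*t**2).
Answer: exp(4*t**2).


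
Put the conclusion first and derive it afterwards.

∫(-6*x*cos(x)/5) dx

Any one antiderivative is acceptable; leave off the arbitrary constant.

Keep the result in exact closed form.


The answer is -6*x*sin(x)/5 - 6*cos(x)/5.
Step 1. Integrate ∫(-6*x*cos(x)/5) dx by parts with u = x, dv = (-6*cos(x)/5) dx, so v = -6*sin(x)/5: now -6*x*sin(x)/5 + ∫(6*sin(x)/5) dx.
Step 2. Evaluate the standard form: now -6*x*sin(x)/5 - 6*cos(x)/5.
Answer: -6*x*sin(x)/5 - 6*cos(x)/5.


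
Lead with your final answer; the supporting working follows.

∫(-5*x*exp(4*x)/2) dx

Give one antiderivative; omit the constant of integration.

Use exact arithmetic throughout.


The answer is -5*x*exp(4*x)/8 + 5*exp(4*x)/32.
Step 1. Integrate ∫(-5*x*exp(4*x)/2) dx by parts with u = x, dv = (-5*exp(4*x)/2) dx, so v = -5*exp(4*x)/8: now -5*x*exp(4*x)/8 + ∫(5*exp(4*x)/8) dx.
Step 2. Evaluate the standard form: now -5*x*exp(4*x)/8 + 5*exp(4*x)/32.
Answer: -5*x*exp(4*x)/8 + 5*exp(4*x)/32.


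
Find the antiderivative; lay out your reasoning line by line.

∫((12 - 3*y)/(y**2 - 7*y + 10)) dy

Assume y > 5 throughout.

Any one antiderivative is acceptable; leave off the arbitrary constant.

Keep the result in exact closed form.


Step 1. Decompose ∫((12 - 3*y)/(y**2 - 7*y + 10)) dy by partial fractions, (12 - 3*y)/(y**2 - 7*y + 10) = -2/(y - 2) - 1/(y - 5): now ∫(-1/(y - 5)) dy + ∫(-2/(y - 2)) dy.
Step 2. Evaluate the standard form [assuming y > 2]: now -2*log(y - 2) + ∫(-1/(y - 5)) dy.
Step 3. Evaluate the standard form [assuming y > 5]: now -log(y - 5) - 2*log(y - 2).
Answer: -log(y - 5) - 2*log(y - 2).


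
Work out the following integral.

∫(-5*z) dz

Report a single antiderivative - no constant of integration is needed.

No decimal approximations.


Answer: -5*z**2/2.


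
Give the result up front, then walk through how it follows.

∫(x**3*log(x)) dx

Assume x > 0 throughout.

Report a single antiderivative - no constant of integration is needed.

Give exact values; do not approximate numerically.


The answer is x**4*log(x)/4 - x**4/16.
Step 1. Integrate ∫(x**3*log(x)) dx by parts with u = log(x), dv = (x**3) dx, so v = x**4/4 [assuming x > 0]: now x**4*log(x)/4 + ∫(-x**3/4) dx.
Step 2. Evaluate the standard form: now x**4*log(x)/4 - x**4/16.
Answer: x**4*log(x)/4 - x**4/16.


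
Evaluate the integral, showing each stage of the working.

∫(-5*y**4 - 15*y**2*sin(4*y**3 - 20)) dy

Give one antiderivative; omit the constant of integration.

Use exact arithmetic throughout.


Step 1. Rewrite: now ∫(-5*y**4) dy + ∫(-15*y**2*sin(4*y**3 - 20)) dy.
Step 2. Evaluate the standard form: now -y**5 + ∫(-15*y**2*sin(4*y**3 - 20)) dy.
Step 3. Substitute u = y**3 - 5, turning ∫(-15*y**2*sin(4*y**3 - 20)) dy into ∫(-5*sin(4*u)) du: now -y**5 + ∫(-5*sin(4*u)) du.
Step 4. Evaluate the standard form: now -y**5 + 5*cos(4*u)/4.
Step 5. Substitute back u = y**3 - 5: now -y**5 + 5*cos(4*y**3 - 20)/4.
Answer: -y**5 + 5*cos(4*y**3 - 20)/4.


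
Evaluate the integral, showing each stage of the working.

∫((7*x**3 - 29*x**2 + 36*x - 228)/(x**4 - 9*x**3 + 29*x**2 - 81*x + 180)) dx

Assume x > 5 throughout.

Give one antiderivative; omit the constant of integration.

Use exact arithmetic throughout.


Step 1. Decompose ∫((7*x**3 - 29*x**2 + 36*x - 228)/(x**4 - 9*x**3 + 29*x**2 - 81*x + 180)) dx by partial fractions, (7*x**3 - 29*x**2 + 36*x - 228)/(x**4 - 9*x**3 + 29*x**2 - 81*x + 180) = 3/(x**2 + 9) + 4/(x - 4) + 3/(x - 5): now ∫(3/(x - 5)) dx + ∫(4/(x - 4)) dx + ∫(3/(x**2 + 9)) dx.
Step 2. Evaluate the standard form [assuming x > 5]: now 3*log(x - 5) + ∫(4/(x - 4)) dx + ∫(3/(x**2 + 9)) dx.
Step 3. Evaluate the standard form [assuming x > 4]: now 3*log(x - 5) + 4*log(x - 4) + ∫(3/(x**2 + 9)) dx.
Step 4. Evaluate the standard form: now 3*log(x - 5) + 4*log(x - 4) + atan(x/3).
Answer: 3*log(x - 5) + 4*log(x - 4) + atan(x/3).


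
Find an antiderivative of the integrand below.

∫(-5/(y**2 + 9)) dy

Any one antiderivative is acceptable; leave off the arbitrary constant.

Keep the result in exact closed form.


Answer: -5*atan(y/3)/3.


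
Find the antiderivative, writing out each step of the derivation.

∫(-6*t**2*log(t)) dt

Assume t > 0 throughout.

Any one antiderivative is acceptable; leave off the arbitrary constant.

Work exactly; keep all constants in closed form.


Step 1. Integrate ∫(-6*t**2*log(t)) dt by parts with u = log(t), dv = (-6*t**2) dt, so v = -2*t**3 [assuming t > 0]: now -2*t**3*log(t) + ∫(2*t**2) dt.
Step 2. Evaluate the standard form: now -2*t**3*log(t) + 2*t**3/3.
Answer: -2*t**3*log(t) + 2*t**3/3.


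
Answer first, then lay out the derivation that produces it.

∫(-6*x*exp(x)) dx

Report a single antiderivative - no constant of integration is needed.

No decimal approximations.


The answer is -6*x*exp(x) + 6*exp(x).
Step 1. Integrate ∫(-6*x*exp(x)) dx by parts with u = x, dv = (-6*exp(x)) dx, so v = -6*exp(x): now -6*x*exp(x) + ∫(6*exp(x)) dx.
Step 2. Evaluate the standard form: now -6*x*exp(x) + 6*exp(x).
Answer: -6*x*exp(x) + 6*exp(x).


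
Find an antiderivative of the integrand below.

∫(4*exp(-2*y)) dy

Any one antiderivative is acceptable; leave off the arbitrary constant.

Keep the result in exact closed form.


Answer: -2*exp(-2*y).


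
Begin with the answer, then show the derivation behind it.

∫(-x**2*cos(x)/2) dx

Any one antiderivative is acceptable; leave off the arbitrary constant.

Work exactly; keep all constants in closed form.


The answer is -x**2*sin(x)/2 - x*cos(x) + sin(x).
Step 1. Integrate ∫(-x**2*cos(x)/2) dx by parts with u = x**2, dv = (-cos(x)/2) dx, so v = -sin(x)/2: now -x**2*sin(x)/2 + ∫(x*sin(x)) dx.
Step 2. Integrate ∫(x*sin(x)) dx by parts with u = x, dv = (sin(x)) dx, so v = -cos(x): now -x**2*sin(x)/2 - x*cos(x) + ∫(cos(x)) dx.
Step 3. Evaluate the standard form: now -x**2*sin(x)/2 - x*cos(x) + sin(x).
Answer: -x**2*sin(x)/2 - x*cos(x) + sin(x).


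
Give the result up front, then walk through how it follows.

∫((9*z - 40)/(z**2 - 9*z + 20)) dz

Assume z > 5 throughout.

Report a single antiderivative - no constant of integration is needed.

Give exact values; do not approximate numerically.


The answer is 5*log(z - 5) + 4*log(z - 4).
Step 1. Decompose ∫((9*z - 40)/(z**2 - 9*z + 20)) dz by partial fractions, (9*z - 40)/(z**2 - 9*z + 20) = 4/(z - 4) + 5/(z - 5): now ∫(5/(z - 5)) dz + ∫(4/(z - 4)) dz.
Step 2. Evaluate the standard form [assuming z > 4]: now 4*log(z - 4) + ∫(5/(z - 5)) dz.
Step 3. Evaluate the standard form [assuming z > 5]: now 5*log(z - 5) + 4*log(z - 4).
Answer: 5*log(z - 5) + 4*log(z - 4).


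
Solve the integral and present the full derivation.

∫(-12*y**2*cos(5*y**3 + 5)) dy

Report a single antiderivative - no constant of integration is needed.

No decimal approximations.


Step 1. Substitute u = y**3 + 1, turning ∫(-12*y**2*cos(5*y**3 + 5)) dy into ∫(-4*cos(5*u)) du: now ∫(-4*cos(5*u)) du.
Step 2. Evaluate the standard form: now -4*sin(5*u)/5.
Step 3. Substitute back u = y**3 + 1: now -4*sin(5*y**3 + 5)/5.
Answer: -4*sin(5*y**3 + 5)/5.


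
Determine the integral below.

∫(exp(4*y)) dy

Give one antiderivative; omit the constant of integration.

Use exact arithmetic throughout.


Answer: exp(4*y)/4.


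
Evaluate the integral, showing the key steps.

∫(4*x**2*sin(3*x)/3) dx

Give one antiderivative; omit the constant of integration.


Step 1. Integrate ∫(4*x**2*sin(3*x)/3) dx by parts with u = x**2, dv = (4*sin(3*x)/3) dx, so v = -4*cos(3*x)/9: now -4*x**2*cos(3*x)/9 + ∫(8*x*cos(3*x)/9) dx.
Step 2. Integrate ∫(8*x*cos(3*x)/9) dx by parts with u = x, dv = (8*cos(3*x)/9) dx, so v = 8*sin(3*x)/27: now -4*x**2*cos(3*x)/9 + 8*x*sin(3*x)/27 + ∫(-8*sin(3*x)/27) dx.
Step 3. Evaluate the standard form: now -4*x**2*cos(3*x)/9 + 8*x*sin(3*x)/27 + 8*cos(3*x)/81.
Answer: -4*x**2*cos(3*x)/9 + 8*x*sin(3*x)/27 + 8*cos(3*x)/81.


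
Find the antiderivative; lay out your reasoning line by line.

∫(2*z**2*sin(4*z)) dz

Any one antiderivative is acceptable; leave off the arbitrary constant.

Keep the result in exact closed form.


Step 1. Integrate ∫(2*z**2*sin(4*z)) dz by parts with u = z**2, dv = (2*sin(4*z)) dz, so v = -cos(4*z)/2: now -z**2*cos(4*z)/2 + ∫(z*cos(4*z)) dz.
Step 2. Integrate ∫(z*cos(4*z)) dz by parts with u = z, dv = (cos(4*z)) dz, so v = sin(4*z)/4: now -z**2*cos(4*z)/2 + z*sin(4*z)/4 + ∫(-sin(4*z)/4) dz.
Step 3. Evaluate the standard form: now -z**2*cos(4*z)/2 + z*sin(4*z)/4 + cos(4*z)/16.
Answer: -z**2*cos(4*z)/2 + z*sin(4*z)/4 + cos(4*z)/16.


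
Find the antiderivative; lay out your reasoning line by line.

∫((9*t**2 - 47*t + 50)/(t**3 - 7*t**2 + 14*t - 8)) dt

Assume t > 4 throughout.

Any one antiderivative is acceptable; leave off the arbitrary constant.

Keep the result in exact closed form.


Step 1. Decompose ∫((9*t**2 - 47*t + 50)/(t**3 - 7*t**2 + 14*t - 8)) dt by partial fractions, (9*t**2 - 47*t + 50)/(t**3 - 7*t**2 + 14*t - 8) = 4/(t - 1) + 4/(t - 2) + 1/(t - 4): now ∫(1/(t - 4)) dt + ∫(4/(t - 2)) dt + ∫(4/(t - 1)) dt.
Step 2. Evaluate the standard form [assuming t > 1]: now 4*log(t - 1) + ∫(1/(t - 4)) dt + ∫(4/(t - 2)) dt.
Step 3. Evaluate the standard form [assuming t > 4]: now log(t - 4) + 4*log(t - 1) + ∫(4/(t - 2)) dt.
Step 4. Evaluate the standard form [assuming t > 2]: now log(t - 4) + 4*log(t - 2) + 4*log(t - 1).
Answer: log(t - 4) + 4*log(t - 2) + 4*log(t - 1).
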